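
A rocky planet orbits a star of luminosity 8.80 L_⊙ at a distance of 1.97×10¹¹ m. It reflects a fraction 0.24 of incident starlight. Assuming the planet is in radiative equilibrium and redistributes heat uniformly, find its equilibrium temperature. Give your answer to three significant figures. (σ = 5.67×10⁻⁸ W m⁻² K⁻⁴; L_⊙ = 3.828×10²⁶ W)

T_eq ≈ 390 K

L = 8.80 × 3.828×10²⁶ = 3.37×10²⁷ W.
Flux: S = L/(4πd²) = 3.37×10²⁷/(4π×(1.97×10¹¹)²) = 6910 W m⁻².
Energy balance: absorbed = emitted ⇒ πR²·S(1−A) = 4πR²·σT_eq⁴, so T_eq⁴ = S(1−A)/(4σ).
T_eq = [6910 × 0.76 / (4 × 5.67×10⁻⁸)]^(1/4) = (2.31×10¹⁰)^(1/4) = 390 K.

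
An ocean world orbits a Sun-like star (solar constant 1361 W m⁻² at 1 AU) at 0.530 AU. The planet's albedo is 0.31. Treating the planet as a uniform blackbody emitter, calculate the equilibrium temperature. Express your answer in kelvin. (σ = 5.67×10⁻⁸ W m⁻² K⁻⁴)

T_eq ≈ 348 K

Flux at 0.530 AU: S = 1361/0.530² = 4850 W m⁻².
Energy balance: absorbed = emitted ⇒ πR²·S(1−A) = 4πR²·σT_eq⁴, so T_eq⁴ = S(1−A)/(4σ).
T_eq = [4850 × 0.69 / (4 × 5.67×10⁻⁸)]^(1/4) = (1.47×10¹⁰)^(1/4) = 348 K.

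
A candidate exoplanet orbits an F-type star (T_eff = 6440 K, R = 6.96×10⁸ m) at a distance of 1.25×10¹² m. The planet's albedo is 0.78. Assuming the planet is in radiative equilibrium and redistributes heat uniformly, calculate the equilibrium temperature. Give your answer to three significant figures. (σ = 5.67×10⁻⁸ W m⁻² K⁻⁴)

L = 4πR_⋆²σT_⋆⁴ = 4π(6.96×10⁸)² × 5.67×10⁻⁸ × (6440)⁴ = 5.94×10²⁶ W.
S = L/(4πd²) = 30.2 W m⁻².
Energy balance: absorbed = emitted ⇒ πR²·S(1−A) = 4πR²·σT_eq⁴, so T_eq⁴ = S(1−A)/(4σ).
T_eq = [30.2 × 0.22 / (4 × 5.67×10⁻⁸)]^(1/4) = (2.93×10⁷)^(1/4) = 73.6 K.

T_eq ≈ 73.6 K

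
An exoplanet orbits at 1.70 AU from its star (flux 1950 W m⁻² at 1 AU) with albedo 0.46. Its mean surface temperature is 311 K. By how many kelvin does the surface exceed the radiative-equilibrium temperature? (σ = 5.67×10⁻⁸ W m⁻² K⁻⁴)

S = 1950/1.70² = 674.7 W m⁻².
T_eq = [S(1−A)/(4σ)]^(1/4) = [674.7×0.54/(4×5.67×10⁻⁸)]^(1/4) = 200.2 K.
ΔT = T_surf − T_eq = 311 − 200.2.

ΔT ≈ 110.8 K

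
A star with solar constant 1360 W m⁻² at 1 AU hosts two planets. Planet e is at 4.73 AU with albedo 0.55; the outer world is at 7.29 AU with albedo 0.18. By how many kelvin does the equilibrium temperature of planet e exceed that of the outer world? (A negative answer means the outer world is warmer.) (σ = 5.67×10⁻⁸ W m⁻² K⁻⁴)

ΔT ≈ 6.7 K

T_eq = [S₀(1−A)/(4σd²)]^(1/4), so T ∝ (1−A)^(1/4) / √d.
T₁ = [1360×0.45/(4×5.67×10⁻⁸×4.73²)]^(1/4) = 104.80 K.
T₂ = [1360×0.82/(4×5.67×10⁻⁸×7.29²)]^(1/4) = 98.08 K.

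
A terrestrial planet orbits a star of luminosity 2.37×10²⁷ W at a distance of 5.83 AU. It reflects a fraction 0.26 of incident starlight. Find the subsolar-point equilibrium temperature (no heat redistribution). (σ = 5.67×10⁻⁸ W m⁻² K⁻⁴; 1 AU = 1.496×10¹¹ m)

T_ss ≈ 239 K

d = 5.83 AU = 8.72×10¹¹ m.
Flux: S = L/(4πd²) = 2.37×10²⁷/(4π×(8.72×10¹¹)²) = 248 W m⁻².
At the subsolar point the surface absorbs S(1−A) and emits σT⁴ per unit area — no factor of 4, since only the local patch is in balance.
T = [248 × 0.74 / 5.67×10⁻⁸]^(1/4) = (3.24×10⁹)^(1/4) = 239 K.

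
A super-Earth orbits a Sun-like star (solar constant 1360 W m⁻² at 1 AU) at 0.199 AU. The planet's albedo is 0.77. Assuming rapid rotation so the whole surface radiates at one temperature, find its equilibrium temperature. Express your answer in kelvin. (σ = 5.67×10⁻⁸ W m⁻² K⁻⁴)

T_eq ≈ 432 K

Flux at 0.199 AU: S = 1360/0.199² = 3.43×10⁴ W m⁻².
Energy balance: absorbed = emitted ⇒ πR²·S(1−A) = 4πR²·σT_eq⁴, so T_eq⁴ = S(1−A)/(4σ).
T_eq = [3.43×10⁴ × 0.23 / (4 × 5.67×10⁻⁸)]^(1/4) = (3.48×10¹⁰)^(1/4) = 432 K.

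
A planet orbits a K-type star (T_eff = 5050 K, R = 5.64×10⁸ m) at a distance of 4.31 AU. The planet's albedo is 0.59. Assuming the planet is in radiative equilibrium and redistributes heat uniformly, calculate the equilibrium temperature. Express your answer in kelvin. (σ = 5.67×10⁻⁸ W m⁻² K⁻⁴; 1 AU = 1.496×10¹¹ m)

d = 4.31 AU = 6.45×10¹¹ m.
L = 4πR_⋆²σT_⋆⁴ = 4π(5.64×10⁸)² × 5.67×10⁻⁸ × (5050)⁴ = 1.47×10²⁶ W.
S = L/(4πd²) = 28.2 W m⁻².
Energy balance: absorbed = emitted ⇒ πR²·S(1−A) = 4πR²·σT_eq⁴, so T_eq⁴ = S(1−A)/(4σ).
T_eq = [28.2 × 0.41 / (4 × 5.67×10⁻⁸)]^(1/4) = (5.10×10⁷)^(1/4) = 84.5 K.

T_eq ≈ 84.5 K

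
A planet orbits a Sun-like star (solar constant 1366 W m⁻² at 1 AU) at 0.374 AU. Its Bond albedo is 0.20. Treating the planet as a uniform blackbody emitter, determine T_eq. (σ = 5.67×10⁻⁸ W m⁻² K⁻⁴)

T_eq ≈ 431 K

Flux at 0.374 AU: S = 1366/0.374² = 9770 W m⁻².
Energy balance: absorbed = emitted ⇒ πR²·S(1−A) = 4πR²·σT_eq⁴, so T_eq⁴ = S(1−A)/(4σ).
T_eq = [9770 × 0.80 / (4 × 5.67×10⁻⁸)]^(1/4) = (3.44×10¹⁰)^(1/4) = 431 K.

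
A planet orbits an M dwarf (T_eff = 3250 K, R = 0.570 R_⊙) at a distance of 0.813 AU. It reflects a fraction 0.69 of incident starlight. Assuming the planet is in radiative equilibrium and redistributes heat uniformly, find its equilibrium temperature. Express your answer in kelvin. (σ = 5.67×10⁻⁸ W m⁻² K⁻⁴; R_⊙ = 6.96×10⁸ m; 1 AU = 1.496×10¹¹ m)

R_⋆ = 0.570 × 6.96×10⁸ = 3.97×10⁸ m.
d = 0.813 AU = 1.22×10¹¹ m.
L = 4πR_⋆²σT_⋆⁴ = 4π(3.97×10⁸)² × 5.67×10⁻⁸ × (3250)⁴ = 1.25×10²⁵ W.
S = L/(4πd²) = 67.3 W m⁻².
Energy balance: absorbed = emitted ⇒ πR²·S(1−A) = 4πR²·σT_eq⁴, so T_eq⁴ = S(1−A)/(4σ).
T_eq = [67.3 × 0.31 / (4 × 5.67×10⁻⁸)]^(1/4) = (9.20×10⁷)^(1/4) = 97.9 K.

T_eq ≈ 97.9 K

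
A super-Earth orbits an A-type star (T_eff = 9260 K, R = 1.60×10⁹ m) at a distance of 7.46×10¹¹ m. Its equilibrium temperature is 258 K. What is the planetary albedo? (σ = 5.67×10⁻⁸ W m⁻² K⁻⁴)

L = 4πR_⋆²σT_⋆⁴ = 4π(1.60×10⁹)² × 5.67×10⁻⁸ × (9260)⁴ = 1.34×10²⁸ W.
S = L/(4πd²) = 1920 W m⁻².
From T_eq⁴ = S(1−A)/(4σ): 1−A = 4σT_eq⁴/S.
1−A = 4 × 5.67×10⁻⁸ × (258)⁴ / 1920 = 0.524.

A ≈ 0.48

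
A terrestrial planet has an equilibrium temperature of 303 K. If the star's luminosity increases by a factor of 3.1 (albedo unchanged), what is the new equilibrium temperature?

T_eq ≈ 402 K

T_eq ∝ L^(1/4) · d^(−1/2).
T′ = 303 × 3.1^(1/4) = 402 K.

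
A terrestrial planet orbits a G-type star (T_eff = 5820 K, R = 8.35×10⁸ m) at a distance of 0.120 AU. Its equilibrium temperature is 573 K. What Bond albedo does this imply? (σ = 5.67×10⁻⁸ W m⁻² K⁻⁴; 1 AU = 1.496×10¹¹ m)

A ≈ 0.83

d = 0.120 AU = 1.80×10¹⁰ m.
L = 4πR_⋆²σT_⋆⁴ = 4π(8.35×10⁸)² × 5.67×10⁻⁸ × (5820)⁴ = 5.70×10²⁶ W.
S = L/(4πd²) = 1.41×10⁵ W m⁻².
From T_eq⁴ = S(1−A)/(4σ): 1−A = 4σT_eq⁴/S.
1−A = 4 × 5.67×10⁻⁸ × (573)⁴ / 1.41×10⁵ = 0.174.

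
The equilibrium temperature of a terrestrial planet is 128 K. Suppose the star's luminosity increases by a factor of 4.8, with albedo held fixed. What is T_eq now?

T_eq ∝ L^(1/4) · d^(−1/2).
T′ = 128 × 4.8^(1/4) = 189 K.

T_eq ≈ 189 K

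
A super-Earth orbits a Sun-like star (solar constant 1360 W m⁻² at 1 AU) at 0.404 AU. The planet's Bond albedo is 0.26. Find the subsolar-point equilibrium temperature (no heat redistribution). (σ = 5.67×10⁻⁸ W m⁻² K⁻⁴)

T_ss ≈ 574 K

Flux at 0.404 AU: S = 1360/0.404² = 8330 W m⁻².
At the subsolar point the surface absorbs S(1−A) and emits σT⁴ per unit area — no factor of 4, since only the local patch is in balance.
T = [8330 × 0.74 / 5.67×10⁻⁸]^(1/4) = (1.09×10¹¹)^(1/4) = 574 K.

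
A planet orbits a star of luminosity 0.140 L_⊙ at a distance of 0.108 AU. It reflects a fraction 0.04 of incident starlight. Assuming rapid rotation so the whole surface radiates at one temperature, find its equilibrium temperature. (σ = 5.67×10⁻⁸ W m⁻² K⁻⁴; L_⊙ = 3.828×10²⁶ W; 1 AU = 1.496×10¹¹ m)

T_eq ≈ 513 K

d = 0.108 AU = 1.62×10¹⁰ m.
L = 0.140 × 3.828×10²⁶ = 5.36×10²⁵ W.
Flux: S = L/(4πd²) = 5.36×10²⁵/(4π×(1.62×10¹⁰)²) = 1.63×10⁴ W m⁻².
Energy balance: absorbed = emitted ⇒ πR²·S(1−A) = 4πR²·σT_eq⁴, so T_eq⁴ = S(1−A)/(4σ).
T_eq = [1.63×10⁴ × 0.96 / (4 × 5.67×10⁻⁸)]^(1/4) = (6.92×10¹⁰)^(1/4) = 513 K.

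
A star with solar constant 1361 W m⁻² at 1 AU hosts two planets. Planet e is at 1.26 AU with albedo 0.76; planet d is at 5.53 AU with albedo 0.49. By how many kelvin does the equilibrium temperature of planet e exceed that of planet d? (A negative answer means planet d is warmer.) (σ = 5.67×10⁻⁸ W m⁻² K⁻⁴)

ΔT ≈ 73.5 K

T_eq = [S₀(1−A)/(4σd²)]^(1/4), so T ∝ (1−A)^(1/4) / √d.
T₁ = [1361×0.24/(4×5.67×10⁻⁸×1.26²)]^(1/4) = 173.55 K.
T₂ = [1361×0.51/(4×5.67×10⁻⁸×5.53²)]^(1/4) = 100.02 K.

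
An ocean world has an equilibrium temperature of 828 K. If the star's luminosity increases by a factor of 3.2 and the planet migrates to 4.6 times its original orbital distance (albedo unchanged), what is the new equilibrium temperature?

T_eq ≈ 516 K

T_eq ∝ L^(1/4) · d^(−1/2).
T′ = 828 × 3.2^(1/4) / 4.6^(1/2) = 516 K.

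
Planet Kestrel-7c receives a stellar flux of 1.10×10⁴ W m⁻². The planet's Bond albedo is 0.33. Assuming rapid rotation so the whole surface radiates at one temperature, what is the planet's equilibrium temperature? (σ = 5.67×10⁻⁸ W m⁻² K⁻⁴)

Energy balance: absorbed = emitted ⇒ πR²·S(1−A) = 4πR²·σT_eq⁴, so T_eq⁴ = S(1−A)/(4σ).
T_eq = [1.10×10⁴ × 0.67 / (4 × 5.67×10⁻⁸)]^(1/4) = (3.25×10¹⁰)^(1/4) = 425 K.

T_eq ≈ 425 K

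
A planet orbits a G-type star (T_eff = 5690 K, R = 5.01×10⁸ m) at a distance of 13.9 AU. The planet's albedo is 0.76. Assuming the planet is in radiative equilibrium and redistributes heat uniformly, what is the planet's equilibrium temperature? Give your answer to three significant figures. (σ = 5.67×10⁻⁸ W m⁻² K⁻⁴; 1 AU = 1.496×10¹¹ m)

d = 13.9 AU = 2.08×10¹² m.
L = 4πR_⋆²σT_⋆⁴ = 4π(5.01×10⁸)² × 5.67×10⁻⁸ × (5690)⁴ = 1.87×10²⁶ W.
S = L/(4πd²) = 3.45 W m⁻².
Energy balance: absorbed = emitted ⇒ πR²·S(1−A) = 4πR²·σT_eq⁴, so T_eq⁴ = S(1−A)/(4σ).
T_eq = [3.45 × 0.24 / (4 × 5.67×10⁻⁸)]^(1/4) = (3.65×10⁶)^(1/4) = 43.7 K.

T_eq ≈ 43.7 K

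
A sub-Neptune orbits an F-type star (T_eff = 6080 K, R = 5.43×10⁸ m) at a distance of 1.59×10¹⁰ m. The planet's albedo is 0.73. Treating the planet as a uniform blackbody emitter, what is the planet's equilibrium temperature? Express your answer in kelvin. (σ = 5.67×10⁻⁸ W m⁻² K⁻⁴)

L = 4πR_⋆²σT_⋆⁴ = 4π(5.43×10⁸)² × 5.67×10⁻⁸ × (6080)⁴ = 2.87×10²⁶ W.
S = L/(4πd²) = 9.04×10⁴ W m⁻².
Energy balance: absorbed = emitted ⇒ πR²·S(1−A) = 4πR²·σT_eq⁴, so T_eq⁴ = S(1−A)/(4σ).
T_eq = [9.04×10⁴ × 0.27 / (4 × 5.67×10⁻⁸)]^(1/4) = (1.08×10¹¹)^(1/4) = 573 K.

T_eq ≈ 573 K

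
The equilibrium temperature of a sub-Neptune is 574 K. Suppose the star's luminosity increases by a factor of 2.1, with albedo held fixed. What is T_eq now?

T_eq ≈ 691 K

T_eq ∝ L^(1/4) · d^(−1/2).
T′ = 574 × 2.1^(1/4) = 691 K.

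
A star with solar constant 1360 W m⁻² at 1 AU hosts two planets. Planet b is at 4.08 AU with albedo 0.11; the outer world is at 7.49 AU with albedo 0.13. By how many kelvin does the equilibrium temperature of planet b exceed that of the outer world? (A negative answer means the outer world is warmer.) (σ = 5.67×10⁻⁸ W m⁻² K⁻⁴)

ΔT ≈ 35.6 K

T_eq = [S₀(1−A)/(4σd²)]^(1/4), so T ∝ (1−A)^(1/4) / √d.
T₁ = [1360×0.89/(4×5.67×10⁻⁸×4.08²)]^(1/4) = 133.81 K.
T₂ = [1360×0.87/(4×5.67×10⁻⁸×7.49²)]^(1/4) = 98.20 K.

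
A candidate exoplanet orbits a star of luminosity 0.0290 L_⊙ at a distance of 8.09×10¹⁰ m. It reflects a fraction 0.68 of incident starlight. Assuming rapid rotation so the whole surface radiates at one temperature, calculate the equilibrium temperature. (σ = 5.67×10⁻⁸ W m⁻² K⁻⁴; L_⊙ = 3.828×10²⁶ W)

T_eq ≈ 117 K

L = 0.0290 × 3.828×10²⁶ = 1.11×10²⁵ W.
Flux: S = L/(4πd²) = 1.11×10²⁵/(4π×(8.09×10¹⁰)²) = 135 W m⁻².
Energy balance: absorbed = emitted ⇒ πR²·S(1−A) = 4πR²·σT_eq⁴, so T_eq⁴ = S(1−A)/(4σ).
T_eq = [135 × 0.32 / (4 × 5.67×10⁻⁸)]^(1/4) = (1.90×10⁸)^(1/4) = 117 K.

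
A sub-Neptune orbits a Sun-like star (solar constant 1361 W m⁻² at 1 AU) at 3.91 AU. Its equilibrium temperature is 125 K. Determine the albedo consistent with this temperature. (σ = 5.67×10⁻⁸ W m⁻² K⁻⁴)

Flux at 3.91 AU: S = 1361/3.91² = 89.0 W m⁻².
From T_eq⁴ = S(1−A)/(4σ): 1−A = 4σT_eq⁴/S.
1−A = 4 × 5.67×10⁻⁸ × (125)⁴ / 89.0 = 0.622.

A ≈ 0.38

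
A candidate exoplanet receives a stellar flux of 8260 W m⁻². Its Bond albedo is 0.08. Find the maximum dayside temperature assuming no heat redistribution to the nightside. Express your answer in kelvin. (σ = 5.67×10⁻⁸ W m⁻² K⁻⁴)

With no redistribution each surface element balances locally: S(1−A) = σT⁴.
T = [8260 × 0.92 / 5.67×10⁻⁸]^(1/4) = (1.34×10¹¹)^(1/4) = 605 K.

T_ss ≈ 605 K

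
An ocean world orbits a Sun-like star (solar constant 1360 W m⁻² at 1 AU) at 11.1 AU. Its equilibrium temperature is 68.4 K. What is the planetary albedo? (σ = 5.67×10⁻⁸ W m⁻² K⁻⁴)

A ≈ 0.55

Flux at 11.1 AU: S = 1360/11.1² = 11.0 W m⁻².
From T_eq⁴ = S(1−A)/(4σ): 1−A = 4σT_eq⁴/S.
1−A = 4 × 5.67×10⁻⁸ × (68.4)⁴ / 11.0 = 0.450.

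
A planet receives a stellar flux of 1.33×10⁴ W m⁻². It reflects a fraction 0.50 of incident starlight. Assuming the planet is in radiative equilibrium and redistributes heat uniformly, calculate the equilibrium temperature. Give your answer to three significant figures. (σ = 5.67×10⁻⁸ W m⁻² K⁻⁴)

Energy balance: absorbed = emitted ⇒ πR²·S(1−A) = 4πR²·σT_eq⁴, so T_eq⁴ = S(1−A)/(4σ).
T_eq = [1.33×10⁴ × 0.50 / (4 × 5.67×10⁻⁸)]^(1/4) = (2.93×10¹⁰)^(1/4) = 414 K.

T_eq ≈ 414 K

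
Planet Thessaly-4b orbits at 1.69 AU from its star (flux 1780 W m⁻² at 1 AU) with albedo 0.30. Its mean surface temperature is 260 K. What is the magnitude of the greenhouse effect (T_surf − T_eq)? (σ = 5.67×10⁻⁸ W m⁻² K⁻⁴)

S = 1780/1.69² = 623.2 W m⁻².
T_eq = [S(1−A)/(4σ)]^(1/4) = [623.2×0.70/(4×5.67×10⁻⁸)]^(1/4) = 209.4 K.
ΔT = T_surf − T_eq = 260 − 209.4.

ΔT ≈ 50.6 K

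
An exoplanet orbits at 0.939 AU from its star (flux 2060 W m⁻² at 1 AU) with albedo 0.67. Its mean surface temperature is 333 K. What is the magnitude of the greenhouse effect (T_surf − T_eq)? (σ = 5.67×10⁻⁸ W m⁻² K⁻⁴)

S = 2060/0.939² = 2336 W m⁻².
T_eq = [S(1−A)/(4σ)]^(1/4) = [2336×0.33/(4×5.67×10⁻⁸)]^(1/4) = 241.5 K.
ΔT = T_surf − T_eq = 333 − 241.5.

ΔT ≈ 91.5 K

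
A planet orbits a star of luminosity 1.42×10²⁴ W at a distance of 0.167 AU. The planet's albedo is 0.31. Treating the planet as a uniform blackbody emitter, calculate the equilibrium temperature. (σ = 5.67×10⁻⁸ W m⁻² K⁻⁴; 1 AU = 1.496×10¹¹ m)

d = 0.167 AU = 2.50×10¹⁰ m.
Flux: S = L/(4πd²) = 1.42×10²⁴/(4π×(2.50×10¹⁰)²) = 181 W m⁻².
Energy balance: absorbed = emitted ⇒ πR²·S(1−A) = 4πR²·σT_eq⁴, so T_eq⁴ = S(1−A)/(4σ).
T_eq = [181 × 0.69 / (4 × 5.67×10⁻⁸)]^(1/4) = (5.51×10⁸)^(1/4) = 153 K.

T_eq ≈ 153 K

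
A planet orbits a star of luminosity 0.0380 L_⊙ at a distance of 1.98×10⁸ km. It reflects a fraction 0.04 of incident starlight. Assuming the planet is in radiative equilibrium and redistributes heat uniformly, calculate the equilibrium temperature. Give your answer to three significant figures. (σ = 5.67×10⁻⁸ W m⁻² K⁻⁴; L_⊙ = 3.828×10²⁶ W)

T_eq ≈ 106 K

d = 1.98×10⁸ km = 1.98×10¹¹ m.
L = 0.0380 × 3.828×10²⁶ = 1.45×10²⁵ W.
Flux: S = L/(4πd²) = 1.45×10²⁵/(4π×(1.98×10¹¹)²) = 29.5 W m⁻².
Energy balance: absorbed = emitted ⇒ πR²·S(1−A) = 4πR²·σT_eq⁴, so T_eq⁴ = S(1−A)/(4σ).
T_eq = [29.5 × 0.96 / (4 × 5.67×10⁻⁸)]^(1/4) = (1.25×10⁸)^(1/4) = 106 K.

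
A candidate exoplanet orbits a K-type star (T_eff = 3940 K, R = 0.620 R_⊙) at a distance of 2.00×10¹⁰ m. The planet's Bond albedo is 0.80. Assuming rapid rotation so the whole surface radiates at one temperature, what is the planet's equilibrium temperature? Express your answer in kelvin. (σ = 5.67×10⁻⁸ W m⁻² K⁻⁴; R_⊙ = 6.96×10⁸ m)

T_eq ≈ 274 K

R_⋆ = 0.620 × 6.96×10⁸ = 4.32×10⁸ m.
L = 4πR_⋆²σT_⋆⁴ = 4π(4.32×10⁸)² × 5.67×10⁻⁸ × (3940)⁴ = 3.20×10²⁵ W.
S = L/(4πd²) = 6360 W m⁻².
Energy balance: absorbed = emitted ⇒ πR²·S(1−A) = 4πR²·σT_eq⁴, so T_eq⁴ = S(1−A)/(4σ).
T_eq = [6360 × 0.20 / (4 × 5.67×10⁻⁸)]^(1/4) = (5.61×10⁹)^(1/4) = 274 K.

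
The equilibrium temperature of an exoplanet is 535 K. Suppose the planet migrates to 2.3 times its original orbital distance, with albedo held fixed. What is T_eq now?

T_eq ∝ L^(1/4) · d^(−1/2).
T′ = 535 / 2.3^(1/2) = 353 K.

T_eq ≈ 353 K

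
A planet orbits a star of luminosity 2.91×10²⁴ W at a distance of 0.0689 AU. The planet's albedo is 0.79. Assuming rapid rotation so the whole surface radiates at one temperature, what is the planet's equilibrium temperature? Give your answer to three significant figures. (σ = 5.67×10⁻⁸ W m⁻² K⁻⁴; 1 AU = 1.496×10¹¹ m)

d = 0.0689 AU = 1.03×10¹⁰ m.
Flux: S = L/(4πd²) = 2.91×10²⁴/(4π×(1.03×10¹⁰)²) = 2180 W m⁻².
Energy balance: absorbed = emitted ⇒ πR²·S(1−A) = 4πR²·σT_eq⁴, so T_eq⁴ = S(1−A)/(4σ).
T_eq = [2180 × 0.21 / (4 × 5.67×10⁻⁸)]^(1/4) = (2.02×10⁹)^(1/4) = 212 K.

T_eq ≈ 212 K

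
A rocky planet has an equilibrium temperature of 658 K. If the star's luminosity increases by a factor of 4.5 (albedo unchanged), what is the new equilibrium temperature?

T_eq ∝ L^(1/4) · d^(−1/2).
T′ = 658 × 4.5^(1/4) = 958 K.

T_eq ≈ 958 K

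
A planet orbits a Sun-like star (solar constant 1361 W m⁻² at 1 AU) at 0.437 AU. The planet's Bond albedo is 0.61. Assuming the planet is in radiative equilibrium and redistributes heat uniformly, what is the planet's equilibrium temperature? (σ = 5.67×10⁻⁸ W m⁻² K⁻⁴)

Flux at 0.437 AU: S = 1361/0.437² = 7130 W m⁻².
Energy balance: absorbed = emitted ⇒ πR²·S(1−A) = 4πR²·σT_eq⁴, so T_eq⁴ = S(1−A)/(4σ).
T_eq = [7130 × 0.39 / (4 × 5.67×10⁻⁸)]^(1/4) = (1.23×10¹⁰)^(1/4) = 333 K.

T_eq ≈ 333 K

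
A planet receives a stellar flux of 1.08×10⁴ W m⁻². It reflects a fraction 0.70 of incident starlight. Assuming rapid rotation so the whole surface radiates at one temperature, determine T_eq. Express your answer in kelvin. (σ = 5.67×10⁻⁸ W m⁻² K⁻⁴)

Energy balance: absorbed = emitted ⇒ πR²·S(1−A) = 4πR²·σT_eq⁴, so T_eq⁴ = S(1−A)/(4σ).
T_eq = [1.08×10⁴ × 0.30 / (4 × 5.67×10⁻⁸)]^(1/4) = (1.43×10¹⁰)^(1/4) = 346 K.

T_eq ≈ 346 K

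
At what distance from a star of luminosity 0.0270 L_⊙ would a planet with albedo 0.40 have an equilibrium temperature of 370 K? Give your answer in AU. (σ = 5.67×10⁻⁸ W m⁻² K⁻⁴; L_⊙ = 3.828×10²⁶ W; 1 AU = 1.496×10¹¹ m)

L = 0.0270 × 3.828×10²⁶ = 1.03×10²⁵ W.
From T_eq⁴ = L(1−A)/(16πσd²): d = √[L(1−A)/(16πσT_eq⁴)].
d = √[1.03×10²⁵ × 0.60 / (16π × 5.67×10⁻⁸ × (370)⁴)] = 1.08×10¹⁰ m = 0.0720 AU.

d ≈ 0.0720 AU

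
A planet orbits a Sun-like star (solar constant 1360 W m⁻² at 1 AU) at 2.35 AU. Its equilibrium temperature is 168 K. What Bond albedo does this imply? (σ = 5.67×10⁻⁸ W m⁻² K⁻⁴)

Flux at 2.35 AU: S = 1360/2.35² = 246 W m⁻².
From T_eq⁴ = S(1−A)/(4σ): 1−A = 4σT_eq⁴/S.
1−A = 4 × 5.67×10⁻⁸ × (168)⁴ / 246 = 0.734.

A ≈ 0.27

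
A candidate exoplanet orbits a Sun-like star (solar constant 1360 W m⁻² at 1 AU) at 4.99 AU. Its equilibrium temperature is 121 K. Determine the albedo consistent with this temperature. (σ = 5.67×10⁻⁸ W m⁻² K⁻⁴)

A ≈ 0.11

Flux at 4.99 AU: S = 1360/4.99² = 54.6 W m⁻².
From T_eq⁴ = S(1−A)/(4σ): 1−A = 4σT_eq⁴/S.
1−A = 4 × 5.67×10⁻⁸ × (121)⁴ / 54.6 = 0.890.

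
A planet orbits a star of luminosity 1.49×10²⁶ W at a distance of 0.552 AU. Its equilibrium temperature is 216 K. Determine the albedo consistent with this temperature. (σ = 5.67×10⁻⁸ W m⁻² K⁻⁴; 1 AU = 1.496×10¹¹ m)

d = 0.552 AU = 8.26×10¹⁰ m.
Flux: S = L/(4πd²) = 1.49×10²⁶/(4π×(8.26×10¹⁰)²) = 1740 W m⁻².
From T_eq⁴ = S(1−A)/(4σ): 1−A = 4σT_eq⁴/S.
1−A = 4 × 5.67×10⁻⁸ × (216)⁴ / 1740 = 0.284.

A ≈ 0.72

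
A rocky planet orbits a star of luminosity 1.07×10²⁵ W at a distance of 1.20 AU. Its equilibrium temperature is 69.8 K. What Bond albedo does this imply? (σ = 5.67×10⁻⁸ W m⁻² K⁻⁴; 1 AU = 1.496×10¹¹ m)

A ≈ 0.80

d = 1.20 AU = 1.80×10¹¹ m.
Flux: S = L/(4πd²) = 1.07×10²⁵/(4π×(1.80×10¹¹)²) = 26.4 W m⁻².
From T_eq⁴ = S(1−A)/(4σ): 1−A = 4σT_eq⁴/S.
1−A = 4 × 5.67×10⁻⁸ × (69.8)⁴ / 26.4 = 0.204.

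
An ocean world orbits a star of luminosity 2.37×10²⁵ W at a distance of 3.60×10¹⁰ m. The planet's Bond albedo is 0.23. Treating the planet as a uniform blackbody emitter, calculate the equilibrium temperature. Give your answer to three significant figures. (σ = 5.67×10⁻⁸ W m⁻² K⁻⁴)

T_eq ≈ 265 K

Flux: S = L/(4πd²) = 2.37×10²⁵/(4π×(3.60×10¹⁰)²) = 1460 W m⁻².
Energy balance: absorbed = emitted ⇒ πR²·S(1−A) = 4πR²·σT_eq⁴, so T_eq⁴ = S(1−A)/(4σ).
T_eq = [1460 × 0.77 / (4 × 5.67×10⁻⁸)]^(1/4) = (4.94×10⁹)^(1/4) = 265 K.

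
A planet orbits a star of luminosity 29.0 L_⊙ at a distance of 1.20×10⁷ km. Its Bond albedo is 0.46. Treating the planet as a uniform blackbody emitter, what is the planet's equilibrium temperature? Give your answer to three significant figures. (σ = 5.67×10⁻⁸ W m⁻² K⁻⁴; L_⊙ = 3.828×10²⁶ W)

d = 1.20×10⁷ km = 1.20×10¹⁰ m.
L = 29.0 × 3.828×10²⁶ = 1.11×10²⁸ W.
Flux: S = L/(4πd²) = 1.11×10²⁸/(4π×(1.20×10¹⁰)²) = 6.13×10⁶ W m⁻².
Energy balance: absorbed = emitted ⇒ πR²·S(1−A) = 4πR²·σT_eq⁴, so T_eq⁴ = S(1−A)/(4σ).
T_eq = [6.13×10⁶ × 0.54 / (4 × 5.67×10⁻⁸)]^(1/4) = (1.46×10¹³)^(1/4) = 1950 K.

T_eq ≈ 1950 K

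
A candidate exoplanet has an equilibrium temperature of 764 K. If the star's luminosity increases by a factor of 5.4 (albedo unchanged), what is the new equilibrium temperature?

T_eq ∝ L^(1/4) · d^(−1/2).
T′ = 764 × 5.4^(1/4) = 1160 K.

T_eq ≈ 1160 K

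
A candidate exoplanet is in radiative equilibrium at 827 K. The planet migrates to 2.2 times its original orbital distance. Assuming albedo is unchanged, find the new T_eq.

T_eq ∝ L^(1/4) · d^(−1/2).
T′ = 827 / 2.2^(1/2) = 558 K.

T_eq ≈ 558 K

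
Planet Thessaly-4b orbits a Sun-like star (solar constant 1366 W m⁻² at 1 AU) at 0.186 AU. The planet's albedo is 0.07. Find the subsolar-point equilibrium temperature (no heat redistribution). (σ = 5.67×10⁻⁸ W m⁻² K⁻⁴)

Flux at 0.186 AU: S = 1366/0.186² = 3.95×10⁴ W m⁻².
At the subsolar point the surface absorbs S(1−A) and emits σT⁴ per unit area — no factor of 4, since only the local patch is in balance.
T = [3.95×10⁴ × 0.93 / 5.67×10⁻⁸]^(1/4) = (6.48×10¹¹)^(1/4) = 897 K.

T_ss ≈ 897 K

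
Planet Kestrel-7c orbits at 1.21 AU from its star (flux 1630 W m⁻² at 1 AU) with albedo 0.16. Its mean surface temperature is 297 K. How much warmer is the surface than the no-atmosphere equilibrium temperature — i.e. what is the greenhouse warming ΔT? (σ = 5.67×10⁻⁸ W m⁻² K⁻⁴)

S = 1630/1.21² = 1113 W m⁻².
T_eq = [S(1−A)/(4σ)]^(1/4) = [1113×0.84/(4×5.67×10⁻⁸)]^(1/4) = 253.4 K.
ΔT = T_surf − T_eq = 297 − 253.4.

ΔT ≈ 43.6 K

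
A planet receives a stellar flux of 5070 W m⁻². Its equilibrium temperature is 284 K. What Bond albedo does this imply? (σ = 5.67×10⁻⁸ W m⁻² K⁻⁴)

From T_eq⁴ = S(1−A)/(4σ): 1−A = 4σT_eq⁴/S.
1−A = 4 × 5.67×10⁻⁸ × (284)⁴ / 5070 = 0.291.

A ≈ 0.71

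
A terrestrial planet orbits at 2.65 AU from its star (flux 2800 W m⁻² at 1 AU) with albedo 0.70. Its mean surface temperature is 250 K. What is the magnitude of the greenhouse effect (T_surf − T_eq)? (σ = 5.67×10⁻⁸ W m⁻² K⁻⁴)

ΔT ≈ 98.5 K

S = 2800/2.65² = 398.7 W m⁻².
T_eq = [S(1−A)/(4σ)]^(1/4) = [398.7×0.30/(4×5.67×10⁻⁸)]^(1/4) = 151.5 K.
ΔT = T_surf − T_eq = 250 − 151.5.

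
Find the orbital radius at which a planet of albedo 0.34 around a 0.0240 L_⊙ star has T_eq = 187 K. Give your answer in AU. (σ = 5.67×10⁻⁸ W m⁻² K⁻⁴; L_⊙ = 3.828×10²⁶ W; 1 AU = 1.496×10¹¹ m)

L = 0.0240 × 3.828×10²⁶ = 9.19×10²⁴ W.
From T_eq⁴ = L(1−A)/(16πσd²): d = √[L(1−A)/(16πσT_eq⁴)].
d = √[9.19×10²⁴ × 0.66 / (16π × 5.67×10⁻⁸ × (187)⁴)] = 4.17×10¹⁰ m = 0.279 AU.

d ≈ 0.279 AU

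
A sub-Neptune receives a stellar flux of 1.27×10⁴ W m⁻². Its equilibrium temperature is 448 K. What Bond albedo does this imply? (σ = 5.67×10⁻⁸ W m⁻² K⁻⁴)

A ≈ 0.28

From T_eq⁴ = S(1−A)/(4σ): 1−A = 4σT_eq⁴/S.
1−A = 4 × 5.67×10⁻⁸ × (448)⁴ / 1.27×10⁴ = 0.719.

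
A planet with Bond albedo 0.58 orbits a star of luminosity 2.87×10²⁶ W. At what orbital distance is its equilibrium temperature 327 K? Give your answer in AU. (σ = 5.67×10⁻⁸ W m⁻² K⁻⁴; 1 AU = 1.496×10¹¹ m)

d ≈ 0.407 AU

From T_eq⁴ = L(1−A)/(16πσd²): d = √[L(1−A)/(16πσT_eq⁴)].
d = √[2.87×10²⁶ × 0.42 / (16π × 5.67×10⁻⁸ × (327)⁴)] = 6.08×10¹⁰ m = 0.407 AU.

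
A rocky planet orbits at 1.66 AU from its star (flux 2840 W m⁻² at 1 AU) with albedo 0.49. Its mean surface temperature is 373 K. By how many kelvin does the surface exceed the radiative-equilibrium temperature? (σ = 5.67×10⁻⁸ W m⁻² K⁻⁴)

S = 2840/1.66² = 1031 W m⁻².
T_eq = [S(1−A)/(4σ)]^(1/4) = [1031×0.51/(4×5.67×10⁻⁸)]^(1/4) = 219.4 K.
ΔT = T_surf − T_eq = 373 − 219.4.

ΔT ≈ 153.6 K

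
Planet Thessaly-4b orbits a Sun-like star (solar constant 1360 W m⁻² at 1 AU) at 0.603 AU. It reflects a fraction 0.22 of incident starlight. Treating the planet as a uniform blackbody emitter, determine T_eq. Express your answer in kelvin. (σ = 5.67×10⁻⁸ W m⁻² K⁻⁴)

Flux at 0.603 AU: S = 1360/0.603² = 3740 W m⁻².
Energy balance: absorbed = emitted ⇒ πR²·S(1−A) = 4πR²·σT_eq⁴, so T_eq⁴ = S(1−A)/(4σ).
T_eq = [3740 × 0.78 / (4 × 5.67×10⁻⁸)]^(1/4) = (1.29×10¹⁰)^(1/4) = 337 K.

T_eq ≈ 337 K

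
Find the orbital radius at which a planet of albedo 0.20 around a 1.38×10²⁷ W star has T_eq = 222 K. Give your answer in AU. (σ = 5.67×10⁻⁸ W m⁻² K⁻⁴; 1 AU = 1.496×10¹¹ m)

d ≈ 2.67 AU

From T_eq⁴ = L(1−A)/(16πσd²): d = √[L(1−A)/(16πσT_eq⁴)].
d = √[1.38×10²⁷ × 0.80 / (16π × 5.67×10⁻⁸ × (222)⁴)] = 3.99×10¹¹ m = 2.67 AU.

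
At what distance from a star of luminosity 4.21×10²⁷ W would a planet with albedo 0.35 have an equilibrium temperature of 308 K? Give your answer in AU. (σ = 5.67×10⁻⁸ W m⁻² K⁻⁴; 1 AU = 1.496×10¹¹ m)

d ≈ 2.18 AU

From T_eq⁴ = L(1−A)/(16πσd²): d = √[L(1−A)/(16πσT_eq⁴)].
d = √[4.21×10²⁷ × 0.65 / (16π × 5.67×10⁻⁸ × (308)⁴)] = 3.27×10¹¹ m = 2.18 AU.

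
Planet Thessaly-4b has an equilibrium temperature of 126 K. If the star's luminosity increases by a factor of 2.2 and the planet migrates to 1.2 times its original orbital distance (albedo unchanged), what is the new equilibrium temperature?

T_eq ∝ L^(1/4) · d^(−1/2).
T′ = 126 × 2.2^(1/4) / 1.2^(1/2) = 140 K.

T_eq ≈ 140 K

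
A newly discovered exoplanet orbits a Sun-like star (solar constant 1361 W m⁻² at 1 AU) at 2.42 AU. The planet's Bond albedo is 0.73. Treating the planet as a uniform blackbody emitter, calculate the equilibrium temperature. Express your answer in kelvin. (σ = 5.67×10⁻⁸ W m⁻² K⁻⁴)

T_eq ≈ 129 K

Flux at 2.42 AU: S = 1361/2.42² = 232 W m⁻².
Energy balance: absorbed = emitted ⇒ πR²·S(1−A) = 4πR²·σT_eq⁴, so T_eq⁴ = S(1−A)/(4σ).
T_eq = [232 × 0.27 / (4 × 5.67×10⁻⁸)]^(1/4) = (2.77×10⁸)^(1/4) = 129 K.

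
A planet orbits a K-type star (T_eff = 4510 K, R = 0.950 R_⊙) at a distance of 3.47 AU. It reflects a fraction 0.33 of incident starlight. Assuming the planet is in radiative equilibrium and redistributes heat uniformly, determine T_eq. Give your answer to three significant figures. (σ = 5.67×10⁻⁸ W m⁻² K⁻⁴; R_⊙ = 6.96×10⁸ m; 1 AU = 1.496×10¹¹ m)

R_⋆ = 0.950 × 6.96×10⁸ = 6.61×10⁸ m.
d = 3.47 AU = 5.19×10¹¹ m.
L = 4πR_⋆²σT_⋆⁴ = 4π(6.61×10⁸)² × 5.67×10⁻⁸ × (4510)⁴ = 1.29×10²⁶ W.
S = L/(4πd²) = 38.1 W m⁻².
Energy balance: absorbed = emitted ⇒ πR²·S(1−A) = 4πR²·σT_eq⁴, so T_eq⁴ = S(1−A)/(4σ).
T_eq = [38.1 × 0.67 / (4 × 5.67×10⁻⁸)]^(1/4) = (1.12×10⁸)^(1/4) = 103 K.

T_eq ≈ 103 K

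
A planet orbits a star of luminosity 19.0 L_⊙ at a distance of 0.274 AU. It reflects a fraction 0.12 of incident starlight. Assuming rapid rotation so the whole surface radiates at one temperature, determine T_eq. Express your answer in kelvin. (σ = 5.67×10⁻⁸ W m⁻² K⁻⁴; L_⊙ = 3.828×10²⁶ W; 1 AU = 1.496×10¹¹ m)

T_eq ≈ 1080 K

d = 0.274 AU = 4.10×10¹⁰ m.
L = 19.0 × 3.828×10²⁶ = 7.27×10²⁷ W.
Flux: S = L/(4πd²) = 7.27×10²⁷/(4π×(4.10×10¹⁰)²) = 3.44×10⁵ W m⁻².
Energy balance: absorbed = emitted ⇒ πR²·S(1−A) = 4πR²·σT_eq⁴, so T_eq⁴ = S(1−A)/(4σ).
T_eq = [3.44×10⁵ × 0.88 / (4 × 5.67×10⁻⁸)]^(1/4) = (1.34×10¹²)^(1/4) = 1080 K.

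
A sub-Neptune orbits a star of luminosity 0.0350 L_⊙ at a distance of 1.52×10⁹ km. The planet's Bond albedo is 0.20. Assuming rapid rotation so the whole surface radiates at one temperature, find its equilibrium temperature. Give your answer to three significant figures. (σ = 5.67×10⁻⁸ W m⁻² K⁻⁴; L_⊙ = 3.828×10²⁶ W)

T_eq ≈ 35.7 K

d = 1.52×10⁹ km = 1.52×10¹² m.
L = 0.0350 × 3.828×10²⁶ = 1.34×10²⁵ W.
Flux: S = L/(4πd²) = 1.34×10²⁵/(4π×(1.52×10¹²)²) = 0.461 W m⁻².
Energy balance: absorbed = emitted ⇒ πR²·S(1−A) = 4πR²·σT_eq⁴, so T_eq⁴ = S(1−A)/(4σ).
T_eq = [0.461 × 0.80 / (4 × 5.67×10⁻⁸)]^(1/4) = (1.63×10⁶)^(1/4) = 35.7 K.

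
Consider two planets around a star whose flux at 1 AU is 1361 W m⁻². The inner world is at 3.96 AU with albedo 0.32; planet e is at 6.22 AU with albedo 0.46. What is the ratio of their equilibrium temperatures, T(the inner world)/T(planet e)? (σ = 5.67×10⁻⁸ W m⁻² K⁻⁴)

T₁/T₂ ≈ 1.328

T_eq = [S₀(1−A)/(4σd²)]^(1/4), so T ∝ (1−A)^(1/4) / √d.
T₁ = [1361×0.68/(4×5.67×10⁻⁸×3.96²)]^(1/4) = 127.01 K.
T₂ = [1361×0.54/(4×5.67×10⁻⁸×6.22²)]^(1/4) = 95.67 K.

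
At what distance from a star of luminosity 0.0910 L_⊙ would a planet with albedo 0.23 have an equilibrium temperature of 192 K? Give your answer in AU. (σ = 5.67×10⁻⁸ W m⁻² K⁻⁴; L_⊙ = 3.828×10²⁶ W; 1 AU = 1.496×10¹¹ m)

L = 0.0910 × 3.828×10²⁶ = 3.48×10²⁵ W.
From T_eq⁴ = L(1−A)/(16πσd²): d = √[L(1−A)/(16πσT_eq⁴)].
d = √[3.48×10²⁵ × 0.77 / (16π × 5.67×10⁻⁸ × (192)⁴)] = 8.32×10¹⁰ m = 0.556 AU.

d ≈ 0.556 AU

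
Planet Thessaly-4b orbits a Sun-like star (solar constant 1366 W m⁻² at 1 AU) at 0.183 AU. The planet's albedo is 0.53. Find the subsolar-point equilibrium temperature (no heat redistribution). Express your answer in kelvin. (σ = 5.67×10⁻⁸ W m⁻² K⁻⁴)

T_ss ≈ 763 K

Flux at 0.183 AU: S = 1366/0.183² = 4.08×10⁴ W m⁻².
At the subsolar point the surface absorbs S(1−A) and emits σT⁴ per unit area — no factor of 4, since only the local patch is in balance.
T = [4.08×10⁴ × 0.47 / 5.67×10⁻⁸]^(1/4) = (3.38×10¹¹)^(1/4) = 763 K.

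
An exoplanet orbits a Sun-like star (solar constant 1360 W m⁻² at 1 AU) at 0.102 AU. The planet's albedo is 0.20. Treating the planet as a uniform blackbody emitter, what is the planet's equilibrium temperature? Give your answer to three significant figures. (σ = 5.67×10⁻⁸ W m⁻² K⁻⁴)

T_eq ≈ 824 K

Flux at 0.102 AU: S = 1360/0.102² = 1.31×10⁵ W m⁻².
Energy balance: absorbed = emitted ⇒ πR²·S(1−A) = 4πR²·σT_eq⁴, so T_eq⁴ = S(1−A)/(4σ).
T_eq = [1.31×10⁵ × 0.80 / (4 × 5.67×10⁻⁸)]^(1/4) = (4.61×10¹¹)^(1/4) = 824 K.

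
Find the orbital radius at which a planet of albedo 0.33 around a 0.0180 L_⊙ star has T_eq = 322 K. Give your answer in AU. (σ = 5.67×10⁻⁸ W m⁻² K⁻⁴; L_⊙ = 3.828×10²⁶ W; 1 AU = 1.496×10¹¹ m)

L = 0.0180 × 3.828×10²⁶ = 6.89×10²⁴ W.
From T_eq⁴ = L(1−A)/(16πσd²): d = √[L(1−A)/(16πσT_eq⁴)].
d = √[6.89×10²⁴ × 0.67 / (16π × 5.67×10⁻⁸ × (322)⁴)] = 1.23×10¹⁰ m = 0.0821 AU.

d ≈ 0.0821 AU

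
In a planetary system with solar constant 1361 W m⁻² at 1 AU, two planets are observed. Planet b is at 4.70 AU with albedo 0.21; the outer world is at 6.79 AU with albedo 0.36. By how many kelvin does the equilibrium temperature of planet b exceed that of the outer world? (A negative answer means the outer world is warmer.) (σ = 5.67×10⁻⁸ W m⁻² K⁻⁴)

T_eq = [S₀(1−A)/(4σd²)]^(1/4), so T ∝ (1−A)^(1/4) / √d.
T₁ = [1361×0.79/(4×5.67×10⁻⁸×4.70²)]^(1/4) = 121.04 K.
T₂ = [1361×0.64/(4×5.67×10⁻⁸×6.79²)]^(1/4) = 95.54 K.

ΔT ≈ 25.5 K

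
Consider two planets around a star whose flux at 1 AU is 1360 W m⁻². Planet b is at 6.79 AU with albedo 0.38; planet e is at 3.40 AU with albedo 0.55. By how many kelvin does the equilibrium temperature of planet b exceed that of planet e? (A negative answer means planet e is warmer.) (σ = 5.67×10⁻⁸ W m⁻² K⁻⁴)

ΔT ≈ -28.8 K

T_eq = [S₀(1−A)/(4σd²)]^(1/4), so T ∝ (1−A)^(1/4) / √d.
T₁ = [1360×0.62/(4×5.67×10⁻⁸×6.79²)]^(1/4) = 94.76 K.
T₂ = [1360×0.45/(4×5.67×10⁻⁸×3.40²)]^(1/4) = 123.61 K.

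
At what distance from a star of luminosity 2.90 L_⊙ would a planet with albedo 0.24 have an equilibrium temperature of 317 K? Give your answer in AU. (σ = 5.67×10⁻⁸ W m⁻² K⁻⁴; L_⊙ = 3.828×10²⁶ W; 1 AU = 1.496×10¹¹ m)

d ≈ 1.14 AU

L = 2.90 × 3.828×10²⁶ = 1.11×10²⁷ W.
From T_eq⁴ = L(1−A)/(16πσd²): d = √[L(1−A)/(16πσT_eq⁴)].
d = √[1.11×10²⁷ × 0.76 / (16π × 5.67×10⁻⁸ × (317)⁴)] = 1.71×10¹¹ m = 1.14 AU.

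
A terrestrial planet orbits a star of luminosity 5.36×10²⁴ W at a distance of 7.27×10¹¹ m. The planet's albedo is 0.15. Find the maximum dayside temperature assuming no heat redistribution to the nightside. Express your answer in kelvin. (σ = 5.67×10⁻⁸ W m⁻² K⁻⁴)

Flux: S = L/(4πd²) = 5.36×10²⁴/(4π×(7.27×10¹¹)²) = 0.807 W m⁻².
With no redistribution each surface element balances locally: S(1−A) = σT⁴.
T = [0.807 × 0.85 / 5.67×10⁻⁸]^(1/4) = (1.21×10⁷)^(1/4) = 59.0 K.

T_ss ≈ 59.0 K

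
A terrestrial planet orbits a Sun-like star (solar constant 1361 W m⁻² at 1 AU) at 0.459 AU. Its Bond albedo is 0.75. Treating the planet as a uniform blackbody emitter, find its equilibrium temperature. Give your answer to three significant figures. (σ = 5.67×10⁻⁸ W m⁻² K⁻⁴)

Flux at 0.459 AU: S = 1361/0.459² = 6460 W m⁻².
Energy balance: absorbed = emitted ⇒ πR²·S(1−A) = 4πR²·σT_eq⁴, so T_eq⁴ = S(1−A)/(4σ).
T_eq = [6460 × 0.25 / (4 × 5.67×10⁻⁸)]^(1/4) = (7.12×10⁹)^(1/4) = 290 K.

T_eq ≈ 290 K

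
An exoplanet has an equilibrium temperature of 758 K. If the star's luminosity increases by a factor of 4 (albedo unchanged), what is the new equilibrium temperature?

T_eq ≈ 1070 K

T_eq ∝ L^(1/4) · d^(−1/2).
T′ = 758 × 4^(1/4) = 1070 K.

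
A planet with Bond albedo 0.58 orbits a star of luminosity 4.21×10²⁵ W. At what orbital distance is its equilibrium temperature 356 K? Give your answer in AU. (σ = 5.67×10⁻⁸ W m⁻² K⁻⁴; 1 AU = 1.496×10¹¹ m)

d ≈ 0.131 AU

From T_eq⁴ = L(1−A)/(16πσd²): d = √[L(1−A)/(16πσT_eq⁴)].
d = √[4.21×10²⁵ × 0.42 / (16π × 5.67×10⁻⁸ × (356)⁴)] = 1.97×10¹⁰ m = 0.131 AU.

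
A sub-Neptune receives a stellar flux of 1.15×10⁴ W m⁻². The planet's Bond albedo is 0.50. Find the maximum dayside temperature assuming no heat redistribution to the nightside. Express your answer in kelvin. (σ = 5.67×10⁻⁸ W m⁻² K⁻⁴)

With no redistribution each surface element balances locally: S(1−A) = σT⁴.
T = [1.15×10⁴ × 0.50 / 5.67×10⁻⁸]^(1/4) = (1.01×10¹¹)^(1/4) = 564 K.

T_ss ≈ 564 K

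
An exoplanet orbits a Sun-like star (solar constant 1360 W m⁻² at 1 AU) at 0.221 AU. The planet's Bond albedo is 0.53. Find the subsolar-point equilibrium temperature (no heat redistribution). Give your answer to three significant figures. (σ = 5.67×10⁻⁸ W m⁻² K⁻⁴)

Flux at 0.221 AU: S = 1360/0.221² = 2.78×10⁴ W m⁻².
At the subsolar point the surface absorbs S(1−A) and emits σT⁴ per unit area — no factor of 4, since only the local patch is in balance.
T = [2.78×10⁴ × 0.47 / 5.67×10⁻⁸]^(1/4) = (2.31×10¹¹)^(1/4) = 693 K.

T_ss ≈ 693 K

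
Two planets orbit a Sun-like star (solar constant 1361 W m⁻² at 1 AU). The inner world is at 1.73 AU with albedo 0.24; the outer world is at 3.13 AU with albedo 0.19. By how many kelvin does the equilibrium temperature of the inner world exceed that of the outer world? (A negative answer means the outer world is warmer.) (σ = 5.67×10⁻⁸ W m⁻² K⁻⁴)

ΔT ≈ 48.3 K

T_eq = [S₀(1−A)/(4σd²)]^(1/4), so T ∝ (1−A)^(1/4) / √d.
T₁ = [1361×0.76/(4×5.67×10⁻⁸×1.73²)]^(1/4) = 197.58 K.
T₂ = [1361×0.81/(4×5.67×10⁻⁸×3.13²)]^(1/4) = 149.25 K.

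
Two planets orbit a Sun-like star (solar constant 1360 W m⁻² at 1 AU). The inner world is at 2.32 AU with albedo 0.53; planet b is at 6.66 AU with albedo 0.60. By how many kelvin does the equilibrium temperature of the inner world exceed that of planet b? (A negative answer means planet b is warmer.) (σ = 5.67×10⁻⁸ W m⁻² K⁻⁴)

T_eq = [S₀(1−A)/(4σd²)]^(1/4), so T ∝ (1−A)^(1/4) / √d.
T₁ = [1360×0.47/(4×5.67×10⁻⁸×2.32²)]^(1/4) = 151.27 K.
T₂ = [1360×0.40/(4×5.67×10⁻⁸×6.66²)]^(1/4) = 85.75 K.

ΔT ≈ 65.5 K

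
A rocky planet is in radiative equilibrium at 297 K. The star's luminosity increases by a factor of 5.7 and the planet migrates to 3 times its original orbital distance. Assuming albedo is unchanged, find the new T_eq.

T_eq ≈ 265 K

T_eq ∝ L^(1/4) · d^(−1/2).
T′ = 297 × 5.7^(1/4) / 3^(1/2) = 265 K.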